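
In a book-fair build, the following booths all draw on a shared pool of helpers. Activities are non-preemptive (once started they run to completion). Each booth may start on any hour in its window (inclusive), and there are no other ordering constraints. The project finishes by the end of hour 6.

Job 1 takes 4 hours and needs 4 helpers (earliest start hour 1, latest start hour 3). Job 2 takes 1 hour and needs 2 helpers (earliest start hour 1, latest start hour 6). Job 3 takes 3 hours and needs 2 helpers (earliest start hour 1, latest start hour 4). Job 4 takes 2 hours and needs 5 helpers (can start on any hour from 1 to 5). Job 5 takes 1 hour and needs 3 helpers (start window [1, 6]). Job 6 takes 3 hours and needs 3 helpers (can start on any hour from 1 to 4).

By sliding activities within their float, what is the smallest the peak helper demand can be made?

9

Early-start (Job 1@1, Job 2@1, Job 3@1, Job 4@1, Job 5@1, Job 6@1) gives peak 19: h1:19  h2:14  h3:9  h4:4  h5:0  h6:0.
Shift Job 4→5, Job 5→2, Job 6→3.
Schedule Job 1@1, Job 2@1, Job 3@1, Job 4@5, Job 5@2, Job 6@3: h1:8  h2:9  h3:9  h4:7  h5:8  h6:5 — peak 9.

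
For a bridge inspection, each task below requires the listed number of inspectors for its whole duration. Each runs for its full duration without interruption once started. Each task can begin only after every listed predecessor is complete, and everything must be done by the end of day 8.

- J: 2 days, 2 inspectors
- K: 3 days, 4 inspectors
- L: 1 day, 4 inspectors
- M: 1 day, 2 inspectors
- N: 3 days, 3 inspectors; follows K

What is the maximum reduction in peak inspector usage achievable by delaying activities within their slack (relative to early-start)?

7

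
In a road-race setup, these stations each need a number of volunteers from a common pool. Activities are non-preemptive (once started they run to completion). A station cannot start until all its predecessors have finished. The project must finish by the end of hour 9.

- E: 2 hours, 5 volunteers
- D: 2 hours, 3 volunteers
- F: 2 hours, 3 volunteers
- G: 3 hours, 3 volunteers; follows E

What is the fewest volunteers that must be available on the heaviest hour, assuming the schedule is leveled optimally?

5

Early-start (E@1, D@1, F@1, G@3) gives peak 11: h1:11  h2:11  h3:3  h4:3  h5:3  h6:0  h7:0  h8:0  h9:0.
Shift D→3, F→5, G→7.
Schedule E@1, D@3, F@5, G@7: h1:5  h2:5  h3:3  h4:3  h5:3  h6:3  h7:3  h8:3  h9:3 — peak 5.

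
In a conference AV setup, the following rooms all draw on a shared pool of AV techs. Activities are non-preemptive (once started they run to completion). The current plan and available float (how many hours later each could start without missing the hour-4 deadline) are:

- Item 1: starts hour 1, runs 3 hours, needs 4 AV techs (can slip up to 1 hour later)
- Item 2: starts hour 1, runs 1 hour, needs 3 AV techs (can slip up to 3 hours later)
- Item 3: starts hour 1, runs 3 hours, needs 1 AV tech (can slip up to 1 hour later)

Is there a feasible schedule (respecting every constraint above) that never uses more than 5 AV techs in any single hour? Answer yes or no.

yes

Schedule Item 1@1, Item 2@4, Item 3@1: h1:5  h2:5  h3:5  h4:3 — peak 5 ≤ 5.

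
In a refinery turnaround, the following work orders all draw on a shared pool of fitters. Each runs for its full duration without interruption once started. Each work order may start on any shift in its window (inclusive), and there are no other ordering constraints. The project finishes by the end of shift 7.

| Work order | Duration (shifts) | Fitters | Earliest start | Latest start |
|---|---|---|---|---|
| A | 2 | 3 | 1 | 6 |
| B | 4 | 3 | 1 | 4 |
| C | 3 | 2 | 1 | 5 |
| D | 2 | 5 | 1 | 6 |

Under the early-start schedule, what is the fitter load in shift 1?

At early start, shift 1 has: A, B, C, D.
Demand: 3 + 3 + 2 + 5 = 13.

13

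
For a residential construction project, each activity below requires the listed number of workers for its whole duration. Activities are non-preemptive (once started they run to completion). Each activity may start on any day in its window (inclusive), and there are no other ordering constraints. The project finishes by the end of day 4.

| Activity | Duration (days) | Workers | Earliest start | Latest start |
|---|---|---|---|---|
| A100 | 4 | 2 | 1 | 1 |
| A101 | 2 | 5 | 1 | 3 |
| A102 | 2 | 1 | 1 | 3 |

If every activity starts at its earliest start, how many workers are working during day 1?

8

At early start, day 1 has: A100, A101, A102.
Demand: 2 + 5 + 1 = 8.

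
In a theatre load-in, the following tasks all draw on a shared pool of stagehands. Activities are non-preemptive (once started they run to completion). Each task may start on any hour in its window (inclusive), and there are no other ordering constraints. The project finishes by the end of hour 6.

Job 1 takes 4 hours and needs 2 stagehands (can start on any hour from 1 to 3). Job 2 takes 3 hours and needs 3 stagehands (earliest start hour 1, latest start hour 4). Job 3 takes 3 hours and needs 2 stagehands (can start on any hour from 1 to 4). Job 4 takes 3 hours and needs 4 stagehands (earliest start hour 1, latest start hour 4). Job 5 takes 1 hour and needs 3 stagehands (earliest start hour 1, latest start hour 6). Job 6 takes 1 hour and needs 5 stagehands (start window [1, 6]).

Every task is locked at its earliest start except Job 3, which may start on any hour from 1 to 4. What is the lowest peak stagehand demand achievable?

Job 3@1: h1:19  h2:11  h3:11  h4:2  h5:0  h6:0 → peak 19
Job 3@2: h1:17  h2:11  h3:11  h4:4  h5:0  h6:0 → peak 17
Job 3@3: h1:17  h2:9  h3:11  h4:4  h5:2  h6:0 → peak 17
Job 3@4: h1:17  h2:9  h3:9  h4:4  h5:2  h6:2 → peak 17
Best is Job 3@2, peak 17.

17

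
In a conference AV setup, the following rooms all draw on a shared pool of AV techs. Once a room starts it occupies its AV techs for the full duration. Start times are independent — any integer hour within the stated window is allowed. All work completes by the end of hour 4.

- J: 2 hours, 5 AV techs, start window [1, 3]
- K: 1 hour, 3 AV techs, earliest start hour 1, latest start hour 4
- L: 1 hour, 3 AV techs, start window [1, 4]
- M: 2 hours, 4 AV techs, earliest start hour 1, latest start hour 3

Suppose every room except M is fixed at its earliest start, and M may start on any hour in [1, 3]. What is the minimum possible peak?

11

M@1: h1:15  h2:9  h3:0  h4:0 → peak 15
M@2: h1:11  h2:9  h3:4  h4:0 → peak 11
M@3: h1:11  h2:5  h3:4  h4:4 → peak 11
Best is M@2, peak 11.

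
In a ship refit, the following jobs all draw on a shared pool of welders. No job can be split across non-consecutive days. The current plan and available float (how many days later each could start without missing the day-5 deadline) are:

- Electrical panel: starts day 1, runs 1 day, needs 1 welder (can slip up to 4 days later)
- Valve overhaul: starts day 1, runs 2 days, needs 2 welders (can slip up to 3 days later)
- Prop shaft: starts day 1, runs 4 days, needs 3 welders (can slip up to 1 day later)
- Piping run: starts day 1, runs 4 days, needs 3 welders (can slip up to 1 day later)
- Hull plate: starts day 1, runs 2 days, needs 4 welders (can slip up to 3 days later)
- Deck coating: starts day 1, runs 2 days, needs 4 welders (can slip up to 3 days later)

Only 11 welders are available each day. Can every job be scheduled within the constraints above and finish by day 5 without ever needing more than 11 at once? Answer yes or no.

no

The minimum achievable peak is 12; 11 < 12, so no feasible schedule stays within the cap.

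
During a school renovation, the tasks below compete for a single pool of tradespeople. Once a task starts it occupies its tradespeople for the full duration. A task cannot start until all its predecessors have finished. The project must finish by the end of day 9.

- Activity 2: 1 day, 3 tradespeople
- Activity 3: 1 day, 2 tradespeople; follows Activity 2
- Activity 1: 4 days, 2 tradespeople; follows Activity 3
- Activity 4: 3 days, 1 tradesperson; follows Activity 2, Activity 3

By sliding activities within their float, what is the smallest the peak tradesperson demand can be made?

3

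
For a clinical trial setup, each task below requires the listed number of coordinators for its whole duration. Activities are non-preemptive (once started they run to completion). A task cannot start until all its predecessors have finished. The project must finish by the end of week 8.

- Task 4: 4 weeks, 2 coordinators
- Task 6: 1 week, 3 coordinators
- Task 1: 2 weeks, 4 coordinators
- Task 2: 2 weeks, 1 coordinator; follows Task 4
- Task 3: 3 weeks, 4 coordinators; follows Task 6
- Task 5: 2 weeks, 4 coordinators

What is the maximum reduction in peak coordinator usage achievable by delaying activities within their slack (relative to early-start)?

8

Early-start peak: w1:13  w2:14  w3:6  w4:6  w5:1  w6:1  w7:0  w8:0 ⇒ 14.
Leveled (Task 4@1, Task 6@1, Task 1@2, Task 2@5, Task 3@4, Task 5@7): w1:5  w2:6  w3:6  w4:6  w5:5  w6:5  w7:4  w8:4 ⇒ 6.
Reduction 14 − 6 = 8.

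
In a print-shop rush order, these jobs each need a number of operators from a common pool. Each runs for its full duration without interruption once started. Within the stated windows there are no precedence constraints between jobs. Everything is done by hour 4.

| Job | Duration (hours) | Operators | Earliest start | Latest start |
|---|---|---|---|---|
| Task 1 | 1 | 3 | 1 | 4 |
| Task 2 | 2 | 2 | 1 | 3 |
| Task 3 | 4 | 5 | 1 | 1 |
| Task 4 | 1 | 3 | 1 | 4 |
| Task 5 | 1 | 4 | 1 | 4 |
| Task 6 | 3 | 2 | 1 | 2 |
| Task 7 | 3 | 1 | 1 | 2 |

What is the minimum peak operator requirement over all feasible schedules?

11

Early-start (Task 1@1, Task 2@1, Task 3@1, Task 4@1, Task 5@1, Task 6@1, Task 7@1) gives peak 20: h1:20  h2:10  h3:8  h4:5.
Shift Task 4→3, Task 5→4, Task 6→2.
Schedule Task 1@1, Task 2@1, Task 3@1, Task 4@3, Task 5@4, Task 6@2, Task 7@1: h1:11  h2:10  h3:11  h4:11 — peak 11.
Total operator-hours = 43 over 4 hours ⇒ peak ≥ ⌈43/4⌉ = 11, so 11 is optimal.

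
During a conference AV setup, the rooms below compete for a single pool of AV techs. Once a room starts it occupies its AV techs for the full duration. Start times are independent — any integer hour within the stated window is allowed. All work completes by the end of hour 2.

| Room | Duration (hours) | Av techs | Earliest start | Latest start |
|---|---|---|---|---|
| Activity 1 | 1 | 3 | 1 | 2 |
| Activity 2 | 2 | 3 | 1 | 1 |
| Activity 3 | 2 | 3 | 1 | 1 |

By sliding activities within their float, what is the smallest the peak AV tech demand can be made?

9

Schedule Activity 1@1, Activity 2@1, Activity 3@1: h1:9  h2:6 — peak 9.
No arrangement of the 2 feasible schedules does better.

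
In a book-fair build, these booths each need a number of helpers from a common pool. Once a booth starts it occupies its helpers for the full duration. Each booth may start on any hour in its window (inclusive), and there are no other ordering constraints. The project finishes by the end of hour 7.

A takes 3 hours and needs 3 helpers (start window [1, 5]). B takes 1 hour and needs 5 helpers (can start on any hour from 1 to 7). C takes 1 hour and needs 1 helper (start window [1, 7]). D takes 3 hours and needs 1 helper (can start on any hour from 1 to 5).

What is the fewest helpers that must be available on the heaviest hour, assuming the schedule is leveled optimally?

Early-start (A@1, B@1, C@1, D@1) gives peak 10: h1:10  h2:4  h3:4  h4:0  h5:0  h6:0  h7:0.
Shift B→4.
Schedule A@1, B@4, C@1, D@1: h1:5  h2:4  h3:4  h4:5  h5:0  h6:0  h7:0 — peak 5.

5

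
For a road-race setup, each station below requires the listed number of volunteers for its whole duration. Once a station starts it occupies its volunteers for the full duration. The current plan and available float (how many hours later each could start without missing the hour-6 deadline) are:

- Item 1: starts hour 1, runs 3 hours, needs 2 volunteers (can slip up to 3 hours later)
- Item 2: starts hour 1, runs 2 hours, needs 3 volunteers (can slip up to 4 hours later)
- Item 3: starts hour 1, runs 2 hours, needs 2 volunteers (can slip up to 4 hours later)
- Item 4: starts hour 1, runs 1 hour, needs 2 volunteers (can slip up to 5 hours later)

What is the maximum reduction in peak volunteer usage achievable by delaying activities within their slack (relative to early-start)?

Early-start peak: h1:9  h2:7  h3:2  h4:0  h5:0  h6:0 ⇒ 9.
Leveled (Item 1@1, Item 2@4, Item 3@1, Item 4@3): h1:4  h2:4  h3:4  h4:3  h5:3  h6:0 ⇒ 4.
Reduction 9 − 4 = 5.

5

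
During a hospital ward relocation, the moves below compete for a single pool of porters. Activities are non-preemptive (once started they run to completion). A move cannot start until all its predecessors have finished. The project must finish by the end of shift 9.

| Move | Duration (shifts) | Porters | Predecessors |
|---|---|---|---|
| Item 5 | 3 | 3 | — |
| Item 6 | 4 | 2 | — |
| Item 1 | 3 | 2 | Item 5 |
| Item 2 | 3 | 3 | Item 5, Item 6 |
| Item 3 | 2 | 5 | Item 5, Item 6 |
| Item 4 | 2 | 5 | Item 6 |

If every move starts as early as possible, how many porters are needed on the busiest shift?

Early-start schedule: Item 5@1, Item 6@1, Item 1@4, Item 2@5, Item 3@5, Item 4@5.
Load per shift: shift 1: 5, shift 2: 5, shift 3: 5, shift 4: 4, shift 5: 15, shift 6: 15, shift 7: 3, shift 8: 0, shift 9: 0.
Peak is 15.

15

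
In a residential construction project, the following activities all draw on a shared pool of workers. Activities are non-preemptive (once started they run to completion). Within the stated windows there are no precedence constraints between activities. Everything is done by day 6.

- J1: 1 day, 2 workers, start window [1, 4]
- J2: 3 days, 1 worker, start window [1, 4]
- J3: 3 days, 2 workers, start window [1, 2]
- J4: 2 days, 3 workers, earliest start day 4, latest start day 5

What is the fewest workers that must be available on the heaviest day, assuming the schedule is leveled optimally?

Early-start (J1@1, J2@1, J3@1, J4@4) gives peak 5: d1:5  d2:3  d3:3  d4:3  d5:3  d6:0.
Shift J3→2, J4→5.
Schedule J1@1, J2@1, J3@2, J4@5: d1:3  d2:3  d3:3  d4:2  d5:3  d6:3 — peak 3.
Total worker-days = 17 over 6 days ⇒ peak ≥ ⌈17/6⌉ = 3, so 3 is optimal.

3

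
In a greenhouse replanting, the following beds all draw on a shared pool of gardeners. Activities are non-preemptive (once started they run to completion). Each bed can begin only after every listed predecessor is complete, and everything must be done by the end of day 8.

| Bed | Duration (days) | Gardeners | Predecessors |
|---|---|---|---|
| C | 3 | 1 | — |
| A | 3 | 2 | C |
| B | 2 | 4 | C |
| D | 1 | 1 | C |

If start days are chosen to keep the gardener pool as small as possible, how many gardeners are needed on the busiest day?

4

Early-start (C@1, A@4, B@4, D@4) gives peak 7: d1:1  d2:1  d3:1  d4:7  d5:6  d6:2  d7:0  d8:0.
Shift B→7.
Schedule C@1, A@4, B@7, D@4: d1:1  d2:1  d3:1  d4:3  d5:2  d6:2  d7:4  d8:4 — peak 4.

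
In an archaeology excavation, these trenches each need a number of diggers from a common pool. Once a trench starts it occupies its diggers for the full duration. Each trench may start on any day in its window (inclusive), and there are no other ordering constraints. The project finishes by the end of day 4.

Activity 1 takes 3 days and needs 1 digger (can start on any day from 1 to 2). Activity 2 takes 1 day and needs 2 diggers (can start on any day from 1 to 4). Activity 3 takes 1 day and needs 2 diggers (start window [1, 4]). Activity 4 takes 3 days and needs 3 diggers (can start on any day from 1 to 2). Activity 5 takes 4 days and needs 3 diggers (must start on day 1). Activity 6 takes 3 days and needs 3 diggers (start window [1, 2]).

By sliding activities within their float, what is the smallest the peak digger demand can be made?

Early-start (Activity 1@1, Activity 2@1, Activity 3@1, Activity 4@1, Activity 5@1, Activity 6@1) gives peak 14: d1:14  d2:10  d3:10  d4:3.
Shift Activity 4→2, Activity 6→2.
Schedule Activity 1@1, Activity 2@1, Activity 3@1, Activity 4@2, Activity 5@1, Activity 6@2: d1:8  d2:10  d3:10  d4:9 — peak 10.
Total digger-days = 37 over 4 days ⇒ peak ≥ ⌈37/4⌉ = 10, so 10 is optimal.

10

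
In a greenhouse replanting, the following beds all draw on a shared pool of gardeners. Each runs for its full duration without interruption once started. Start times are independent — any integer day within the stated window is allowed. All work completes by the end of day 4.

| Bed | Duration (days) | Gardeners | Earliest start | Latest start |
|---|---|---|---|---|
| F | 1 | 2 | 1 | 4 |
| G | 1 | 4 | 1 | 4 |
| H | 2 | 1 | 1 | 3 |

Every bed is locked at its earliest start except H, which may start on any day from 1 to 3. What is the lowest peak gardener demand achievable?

6

H@1: d1:7  d2:1  d3:0  d4:0 → peak 7
H@2: d1:6  d2:1  d3:1  d4:0 → peak 6
H@3: d1:6  d2:0  d3:1  d4:1 → peak 6
Best is H@2, peak 6.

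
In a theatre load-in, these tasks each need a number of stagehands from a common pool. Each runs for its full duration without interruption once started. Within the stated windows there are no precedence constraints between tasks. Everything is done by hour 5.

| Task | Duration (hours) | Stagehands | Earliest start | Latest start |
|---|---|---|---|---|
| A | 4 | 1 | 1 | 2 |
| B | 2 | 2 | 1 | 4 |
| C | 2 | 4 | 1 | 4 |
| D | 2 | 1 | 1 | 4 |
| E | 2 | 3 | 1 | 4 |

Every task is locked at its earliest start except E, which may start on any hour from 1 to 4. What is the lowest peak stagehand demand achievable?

E@1: h1:11  h2:11  h3:1  h4:1  h5:0 → peak 11
E@2: h1:8  h2:11  h3:4  h4:1  h5:0 → peak 11
E@3: h1:8  h2:8  h3:4  h4:4  h5:0 → peak 8
E@4: h1:8  h2:8  h3:1  h4:4  h5:3 → peak 8
Best is E@3, peak 8.

8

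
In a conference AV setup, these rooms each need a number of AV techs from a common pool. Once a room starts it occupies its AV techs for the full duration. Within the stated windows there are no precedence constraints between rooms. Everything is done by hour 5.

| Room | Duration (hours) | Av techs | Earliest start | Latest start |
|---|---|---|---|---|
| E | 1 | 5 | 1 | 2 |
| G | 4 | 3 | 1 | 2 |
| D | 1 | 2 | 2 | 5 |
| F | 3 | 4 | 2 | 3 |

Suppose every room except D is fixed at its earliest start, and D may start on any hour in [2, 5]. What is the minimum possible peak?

D@2: h1:8  h2:9  h3:7  h4:7  h5:0 → peak 9
D@3: h1:8  h2:7  h3:9  h4:7  h5:0 → peak 9
D@4: h1:8  h2:7  h3:7  h4:9  h5:0 → peak 9
D@5: h1:8  h2:7  h3:7  h4:7  h5:2 → peak 8
Best is D@5, peak 8.

8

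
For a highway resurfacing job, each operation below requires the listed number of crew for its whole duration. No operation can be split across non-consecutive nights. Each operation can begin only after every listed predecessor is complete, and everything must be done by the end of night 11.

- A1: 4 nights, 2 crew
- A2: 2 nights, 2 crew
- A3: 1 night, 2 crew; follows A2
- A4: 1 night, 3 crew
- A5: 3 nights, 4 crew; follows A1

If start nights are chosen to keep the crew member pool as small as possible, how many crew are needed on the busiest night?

4

Early-start (A1@1, A2@1, A3@3, A4@1, A5@5) gives peak 7: n1:7  n2:4  n3:4  n4:2  n5:4  n6:4  n7:4  n8:0  n9:0  n10:0  n11:0.
Shift A4→5, A5→6.
Schedule A1@1, A2@1, A3@3, A4@5, A5@6: n1:4  n2:4  n3:4  n4:2  n5:3  n6:4  n7:4  n8:4  n9:0  n10:0  n11:0 — peak 4.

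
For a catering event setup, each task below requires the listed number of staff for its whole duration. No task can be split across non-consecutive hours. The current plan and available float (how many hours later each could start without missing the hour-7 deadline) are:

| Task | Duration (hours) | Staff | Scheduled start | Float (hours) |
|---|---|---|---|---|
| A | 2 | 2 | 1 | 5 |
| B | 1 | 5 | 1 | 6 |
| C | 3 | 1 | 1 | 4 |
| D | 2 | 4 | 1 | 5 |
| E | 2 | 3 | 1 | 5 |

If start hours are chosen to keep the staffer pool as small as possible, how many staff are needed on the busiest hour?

Early-start (A@1, B@1, C@1, D@1, E@1) gives peak 15: h1:15  h2:10  h3:1  h4:0  h5:0  h6:0  h7:0.
Shift B→3, C→4, D→4.
Schedule A@1, B@3, C@4, D@4, E@1: h1:5  h2:5  h3:5  h4:5  h5:5  h6:1  h7:0 — peak 5.

5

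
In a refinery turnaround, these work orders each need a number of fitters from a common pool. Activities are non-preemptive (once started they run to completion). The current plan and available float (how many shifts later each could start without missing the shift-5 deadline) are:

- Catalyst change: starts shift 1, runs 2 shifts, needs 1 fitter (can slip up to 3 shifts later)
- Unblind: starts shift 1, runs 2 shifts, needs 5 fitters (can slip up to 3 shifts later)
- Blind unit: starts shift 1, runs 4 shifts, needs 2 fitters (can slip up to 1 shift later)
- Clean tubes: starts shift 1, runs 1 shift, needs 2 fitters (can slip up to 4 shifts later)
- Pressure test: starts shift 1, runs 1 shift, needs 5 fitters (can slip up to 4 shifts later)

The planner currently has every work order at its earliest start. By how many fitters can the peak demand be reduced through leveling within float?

8

Early-start peak: s1:15  s2:8  s3:2  s4:2  s5:0 ⇒ 15.
Leveled (Catalyst change@1, Unblind@3, Blind unit@1, Clean tubes@1, Pressure test@5): s1:5  s2:3  s3:7  s4:7  s5:5 ⇒ 7.
Reduction 15 − 7 = 8.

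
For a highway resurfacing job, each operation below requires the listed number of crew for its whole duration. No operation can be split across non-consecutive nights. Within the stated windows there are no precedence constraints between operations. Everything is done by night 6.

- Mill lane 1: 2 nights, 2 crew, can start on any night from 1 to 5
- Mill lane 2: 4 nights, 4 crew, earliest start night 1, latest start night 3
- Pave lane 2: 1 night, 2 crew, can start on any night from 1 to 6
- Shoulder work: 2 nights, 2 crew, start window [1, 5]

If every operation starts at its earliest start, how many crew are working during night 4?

4

At early start, night 4 has: Mill lane 2.
Demand: 4 = 4.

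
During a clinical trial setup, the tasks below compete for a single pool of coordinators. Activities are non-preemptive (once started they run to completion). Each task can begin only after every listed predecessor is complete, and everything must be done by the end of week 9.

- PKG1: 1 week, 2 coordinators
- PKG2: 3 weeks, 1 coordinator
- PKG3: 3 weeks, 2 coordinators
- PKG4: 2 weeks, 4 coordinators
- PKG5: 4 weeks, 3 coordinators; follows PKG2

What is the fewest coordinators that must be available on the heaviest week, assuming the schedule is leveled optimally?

5

Early-start (PKG1@1, PKG2@1, PKG3@1, PKG4@1, PKG5@4) gives peak 9: w1:9  w2:7  w3:3  w4:3  w5:3  w6:3  w7:3  w8:0  w9:0.
Shift PKG4→4, PKG5→6.
Schedule PKG1@1, PKG2@1, PKG3@1, PKG4@4, PKG5@6: w1:5  w2:3  w3:3  w4:4  w5:4  w6:3  w7:3  w8:3  w9:3 — peak 5.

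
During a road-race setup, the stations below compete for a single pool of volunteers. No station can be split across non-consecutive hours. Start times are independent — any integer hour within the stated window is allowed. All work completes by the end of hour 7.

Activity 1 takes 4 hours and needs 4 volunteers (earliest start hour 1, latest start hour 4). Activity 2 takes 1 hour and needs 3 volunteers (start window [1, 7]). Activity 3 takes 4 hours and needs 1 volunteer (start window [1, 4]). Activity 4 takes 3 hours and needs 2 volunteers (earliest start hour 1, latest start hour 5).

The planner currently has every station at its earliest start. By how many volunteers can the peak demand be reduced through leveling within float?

Early-start peak: h1:10  h2:7  h3:7  h4:5  h5:0  h6:0  h7:0 ⇒ 10.
Leveled (Activity 1@1, Activity 2@5, Activity 3@1, Activity 4@5): h1:5  h2:5  h3:5  h4:5  h5:5  h6:2  h7:2 ⇒ 5.
Reduction 10 − 5 = 5.

5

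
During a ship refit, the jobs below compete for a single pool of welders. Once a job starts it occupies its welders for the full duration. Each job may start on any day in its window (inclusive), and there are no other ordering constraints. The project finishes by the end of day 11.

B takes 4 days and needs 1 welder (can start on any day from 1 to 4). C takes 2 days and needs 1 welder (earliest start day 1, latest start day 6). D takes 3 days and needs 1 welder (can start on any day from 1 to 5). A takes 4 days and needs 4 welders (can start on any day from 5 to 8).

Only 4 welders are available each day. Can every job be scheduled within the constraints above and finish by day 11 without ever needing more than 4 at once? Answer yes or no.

Schedule B@1, C@1, D@1, A@5: d1:3  d2:3  d3:2  d4:1  d5:4  d6:4  d7:4  d8:4  d9:0  d10:0  d11:0 — peak 4 ≤ 4.

yes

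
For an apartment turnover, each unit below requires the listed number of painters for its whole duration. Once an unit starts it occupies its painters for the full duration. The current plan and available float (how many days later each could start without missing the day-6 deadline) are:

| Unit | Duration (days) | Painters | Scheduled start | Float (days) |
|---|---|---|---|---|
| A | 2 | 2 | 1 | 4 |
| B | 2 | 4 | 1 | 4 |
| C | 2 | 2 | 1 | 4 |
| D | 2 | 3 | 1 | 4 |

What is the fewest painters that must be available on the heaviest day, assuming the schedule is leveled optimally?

4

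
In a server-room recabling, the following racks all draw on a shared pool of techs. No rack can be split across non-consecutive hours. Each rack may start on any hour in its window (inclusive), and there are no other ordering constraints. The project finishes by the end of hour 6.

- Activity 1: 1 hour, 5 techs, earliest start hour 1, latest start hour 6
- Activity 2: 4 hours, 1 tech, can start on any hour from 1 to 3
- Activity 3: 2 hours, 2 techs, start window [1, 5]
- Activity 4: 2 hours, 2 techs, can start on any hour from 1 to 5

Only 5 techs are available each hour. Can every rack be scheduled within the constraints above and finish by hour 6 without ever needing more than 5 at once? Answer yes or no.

Schedule Activity 1@1, Activity 2@2, Activity 3@2, Activity 4@2: h1:5  h2:5  h3:5  h4:1  h5:1  h6:0 — peak 5 ≤ 5.

yes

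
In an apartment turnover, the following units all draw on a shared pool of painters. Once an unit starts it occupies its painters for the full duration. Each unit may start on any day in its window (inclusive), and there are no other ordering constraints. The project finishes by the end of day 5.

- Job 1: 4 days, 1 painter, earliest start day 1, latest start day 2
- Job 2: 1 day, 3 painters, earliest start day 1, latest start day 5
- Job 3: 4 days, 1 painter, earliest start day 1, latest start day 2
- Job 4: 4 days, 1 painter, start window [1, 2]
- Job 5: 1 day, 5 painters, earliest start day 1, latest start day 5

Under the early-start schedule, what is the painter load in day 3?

3

At early start, day 3 has: Job 1, Job 3, Job 4.
Demand: 1 + 1 + 1 = 3.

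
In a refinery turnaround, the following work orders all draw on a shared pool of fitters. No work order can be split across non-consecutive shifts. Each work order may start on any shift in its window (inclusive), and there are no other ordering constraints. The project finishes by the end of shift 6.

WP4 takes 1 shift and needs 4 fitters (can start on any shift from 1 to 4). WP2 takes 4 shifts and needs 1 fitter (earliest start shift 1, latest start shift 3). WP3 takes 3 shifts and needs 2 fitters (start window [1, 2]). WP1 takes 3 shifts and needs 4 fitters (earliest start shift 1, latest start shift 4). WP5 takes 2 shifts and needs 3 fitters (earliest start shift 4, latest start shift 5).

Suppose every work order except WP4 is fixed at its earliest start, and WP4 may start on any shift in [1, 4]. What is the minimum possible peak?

8

WP4@1: s1:11  s2:7  s3:7  s4:4  s5:3  s6:0 → peak 11
WP4@2: s1:7  s2:11  s3:7  s4:4  s5:3  s6:0 → peak 11
WP4@3: s1:7  s2:7  s3:11  s4:4  s5:3  s6:0 → peak 11
WP4@4: s1:7  s2:7  s3:7  s4:8  s5:3  s6:0 → peak 8
Best is WP4@4, peak 8.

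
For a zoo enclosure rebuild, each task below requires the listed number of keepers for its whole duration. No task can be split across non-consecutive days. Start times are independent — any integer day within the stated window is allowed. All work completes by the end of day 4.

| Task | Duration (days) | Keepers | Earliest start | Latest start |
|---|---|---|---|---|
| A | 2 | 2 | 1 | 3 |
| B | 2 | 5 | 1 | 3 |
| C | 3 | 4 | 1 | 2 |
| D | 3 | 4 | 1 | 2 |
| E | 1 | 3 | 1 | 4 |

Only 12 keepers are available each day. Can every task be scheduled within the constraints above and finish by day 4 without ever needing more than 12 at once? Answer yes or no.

no

The minimum achievable peak is 13; 12 < 13, so no feasible schedule stays within the cap.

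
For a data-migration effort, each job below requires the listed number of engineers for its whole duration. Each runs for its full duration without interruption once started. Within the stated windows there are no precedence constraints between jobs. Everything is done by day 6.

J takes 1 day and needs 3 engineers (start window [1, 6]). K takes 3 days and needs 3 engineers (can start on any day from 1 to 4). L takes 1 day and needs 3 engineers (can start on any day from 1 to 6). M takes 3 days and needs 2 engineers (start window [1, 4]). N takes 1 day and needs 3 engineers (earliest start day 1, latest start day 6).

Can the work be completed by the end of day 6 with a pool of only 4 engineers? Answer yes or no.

no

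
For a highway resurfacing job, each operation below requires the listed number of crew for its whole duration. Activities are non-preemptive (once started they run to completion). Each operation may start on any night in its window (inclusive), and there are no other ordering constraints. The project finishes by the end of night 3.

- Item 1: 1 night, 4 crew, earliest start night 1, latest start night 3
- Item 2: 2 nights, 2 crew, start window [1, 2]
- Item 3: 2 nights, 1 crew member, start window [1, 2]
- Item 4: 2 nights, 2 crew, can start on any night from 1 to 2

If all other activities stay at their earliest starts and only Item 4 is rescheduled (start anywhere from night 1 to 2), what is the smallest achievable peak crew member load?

7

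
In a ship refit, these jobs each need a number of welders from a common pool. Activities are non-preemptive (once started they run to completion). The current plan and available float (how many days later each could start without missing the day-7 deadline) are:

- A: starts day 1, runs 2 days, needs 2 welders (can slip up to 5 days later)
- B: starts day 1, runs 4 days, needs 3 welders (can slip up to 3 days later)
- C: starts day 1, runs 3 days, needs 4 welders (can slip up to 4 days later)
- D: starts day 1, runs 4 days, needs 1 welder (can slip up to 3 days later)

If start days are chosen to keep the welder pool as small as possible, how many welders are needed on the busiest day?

5

Early-start (A@1, B@1, C@1, D@1) gives peak 10: d1:10  d2:10  d3:8  d4:4  d5:0  d6:0  d7:0.
Shift C→5, D→3.
Schedule A@1, B@1, C@5, D@3: d1:5  d2:5  d3:4  d4:4  d5:5  d6:5  d7:4 — peak 5.
Total welder-days = 32 over 7 days ⇒ peak ≥ ⌈32/7⌉ = 5, so 5 is optimal.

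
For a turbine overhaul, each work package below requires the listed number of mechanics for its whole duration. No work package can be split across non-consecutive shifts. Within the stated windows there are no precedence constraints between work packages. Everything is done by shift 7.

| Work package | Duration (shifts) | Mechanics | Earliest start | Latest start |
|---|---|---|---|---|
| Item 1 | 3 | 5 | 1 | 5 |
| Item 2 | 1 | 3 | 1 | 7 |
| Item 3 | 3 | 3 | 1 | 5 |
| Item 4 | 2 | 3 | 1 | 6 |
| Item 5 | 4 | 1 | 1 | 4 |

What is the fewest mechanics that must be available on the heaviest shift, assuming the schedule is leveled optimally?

Early-start (Item 1@1, Item 2@1, Item 3@1, Item 4@1, Item 5@1) gives peak 15: s1:15  s2:12  s3:9  s4:1  s5:0  s6:0  s7:0.
Shift Item 2→4, Item 3→5, Item 4→5.
Schedule Item 1@1, Item 2@4, Item 3@5, Item 4@5, Item 5@1: s1:6  s2:6  s3:6  s4:4  s5:6  s6:6  s7:3 — peak 6.
Total mechanic-shifts = 37 over 7 shifts ⇒ peak ≥ ⌈37/7⌉ = 6, so 6 is optimal.

6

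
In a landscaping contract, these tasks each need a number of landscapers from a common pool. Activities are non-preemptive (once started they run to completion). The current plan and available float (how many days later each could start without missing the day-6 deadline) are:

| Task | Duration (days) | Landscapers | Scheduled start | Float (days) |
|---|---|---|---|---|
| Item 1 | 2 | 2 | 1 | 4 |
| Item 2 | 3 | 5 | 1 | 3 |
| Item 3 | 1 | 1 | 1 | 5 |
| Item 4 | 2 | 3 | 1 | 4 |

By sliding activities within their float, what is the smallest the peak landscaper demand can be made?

Early-start (Item 1@1, Item 2@1, Item 3@1, Item 4@1) gives peak 11: d1:11  d2:10  d3:5  d4:0  d5:0  d6:0.
Shift Item 2→3, Item 3→6.
Schedule Item 1@1, Item 2@3, Item 3@6, Item 4@1: d1:5  d2:5  d3:5  d4:5  d5:5  d6:1 — peak 5.
Total landscaper-days = 26 over 6 days ⇒ peak ≥ ⌈26/6⌉ = 5, so 5 is optimal.

5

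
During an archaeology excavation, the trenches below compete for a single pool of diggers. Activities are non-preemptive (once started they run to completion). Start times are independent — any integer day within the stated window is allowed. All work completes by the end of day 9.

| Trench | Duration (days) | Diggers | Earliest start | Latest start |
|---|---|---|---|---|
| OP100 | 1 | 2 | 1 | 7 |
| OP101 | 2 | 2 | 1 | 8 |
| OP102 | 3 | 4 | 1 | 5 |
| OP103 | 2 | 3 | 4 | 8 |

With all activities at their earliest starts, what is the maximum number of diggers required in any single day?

Early-start schedule: OP100@1, OP101@1, OP102@1, OP103@4.
Load per day: day 1: 8, day 2: 6, day 3: 4, day 4: 3, day 5: 3, day 6: 0, day 7: 0, day 8: 0, day 9: 0.
Peak is 8.

8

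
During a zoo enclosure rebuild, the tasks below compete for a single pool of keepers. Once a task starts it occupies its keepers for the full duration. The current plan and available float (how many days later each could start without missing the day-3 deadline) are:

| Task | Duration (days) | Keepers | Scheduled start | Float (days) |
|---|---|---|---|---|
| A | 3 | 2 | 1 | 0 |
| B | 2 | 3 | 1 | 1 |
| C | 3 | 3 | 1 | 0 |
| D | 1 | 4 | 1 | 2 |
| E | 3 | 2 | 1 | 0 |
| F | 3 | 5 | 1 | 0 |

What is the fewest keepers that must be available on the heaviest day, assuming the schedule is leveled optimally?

16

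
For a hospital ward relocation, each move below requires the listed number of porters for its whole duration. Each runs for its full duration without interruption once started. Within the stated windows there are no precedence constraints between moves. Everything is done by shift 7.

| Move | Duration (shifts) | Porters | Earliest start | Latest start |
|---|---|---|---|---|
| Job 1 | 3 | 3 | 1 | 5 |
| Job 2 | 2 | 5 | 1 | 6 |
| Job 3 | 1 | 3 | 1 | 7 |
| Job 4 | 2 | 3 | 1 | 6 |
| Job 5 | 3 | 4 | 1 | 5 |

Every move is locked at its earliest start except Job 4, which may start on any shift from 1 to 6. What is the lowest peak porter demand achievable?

15

Job 4@1: s1:18  s2:15  s3:7  s4:0  s5:0  s6:0  s7:0 → peak 18
Job 4@2: s1:15  s2:15  s3:10  s4:0  s5:0  s6:0  s7:0 → peak 15
Job 4@3: s1:15  s2:12  s3:10  s4:3  s5:0  s6:0  s7:0 → peak 15
Job 4@4: s1:15  s2:12  s3:7  s4:3  s5:3  s6:0  s7:0 → peak 15
Job 4@5: s1:15  s2:12  s3:7  s4:0  s5:3  s6:3  s7:0 → peak 15
Job 4@6: s1:15  s2:12  s3:7  s4:0  s5:0  s6:3  s7:3 → peak 15
Best is Job 4@2, peak 15.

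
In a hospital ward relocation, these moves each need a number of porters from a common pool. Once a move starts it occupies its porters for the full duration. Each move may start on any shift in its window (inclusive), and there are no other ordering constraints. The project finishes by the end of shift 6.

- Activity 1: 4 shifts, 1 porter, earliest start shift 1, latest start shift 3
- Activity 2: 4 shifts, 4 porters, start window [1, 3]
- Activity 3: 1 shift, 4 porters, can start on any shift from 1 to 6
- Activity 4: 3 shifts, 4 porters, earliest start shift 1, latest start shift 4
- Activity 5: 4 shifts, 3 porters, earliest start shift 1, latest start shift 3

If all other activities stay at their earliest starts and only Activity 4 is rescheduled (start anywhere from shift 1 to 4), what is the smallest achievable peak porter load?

12

Activity 4@1: s1:16  s2:12  s3:12  s4:8  s5:0  s6:0 → peak 16
Activity 4@2: s1:12  s2:12  s3:12  s4:12  s5:0  s6:0 → peak 12
Activity 4@3: s1:12  s2:8  s3:12  s4:12  s5:4  s6:0 → peak 12
Activity 4@4: s1:12  s2:8  s3:8  s4:12  s5:4  s6:4 → peak 12
Best is Activity 4@2, peak 12.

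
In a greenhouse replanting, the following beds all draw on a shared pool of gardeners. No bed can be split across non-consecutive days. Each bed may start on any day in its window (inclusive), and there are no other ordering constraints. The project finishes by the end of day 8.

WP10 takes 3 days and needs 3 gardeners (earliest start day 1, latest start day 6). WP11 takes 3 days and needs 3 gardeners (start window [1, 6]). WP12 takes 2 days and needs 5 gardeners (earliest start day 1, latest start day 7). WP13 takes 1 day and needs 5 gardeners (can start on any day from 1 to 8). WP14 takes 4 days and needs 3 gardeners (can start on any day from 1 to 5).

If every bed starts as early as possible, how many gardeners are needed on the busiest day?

19

Early-start schedule: WP10@1, WP11@1, WP12@1, WP13@1, WP14@1.
Load per day: day 1: 19, day 2: 14, day 3: 9, day 4: 3, day 5: 0, day 6: 0, day 7: 0, day 8: 0.
Peak is 19.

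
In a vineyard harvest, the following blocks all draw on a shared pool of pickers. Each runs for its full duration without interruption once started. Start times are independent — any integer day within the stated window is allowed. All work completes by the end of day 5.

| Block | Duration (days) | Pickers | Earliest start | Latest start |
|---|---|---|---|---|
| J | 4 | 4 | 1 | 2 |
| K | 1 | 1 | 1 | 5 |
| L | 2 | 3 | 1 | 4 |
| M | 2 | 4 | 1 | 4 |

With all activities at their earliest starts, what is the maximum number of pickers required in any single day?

12

Early-start schedule: J@1, K@1, L@1, M@1.
Load per day: day 1: 12, day 2: 11, day 3: 4, day 4: 4, day 5: 0.
Peak is 12.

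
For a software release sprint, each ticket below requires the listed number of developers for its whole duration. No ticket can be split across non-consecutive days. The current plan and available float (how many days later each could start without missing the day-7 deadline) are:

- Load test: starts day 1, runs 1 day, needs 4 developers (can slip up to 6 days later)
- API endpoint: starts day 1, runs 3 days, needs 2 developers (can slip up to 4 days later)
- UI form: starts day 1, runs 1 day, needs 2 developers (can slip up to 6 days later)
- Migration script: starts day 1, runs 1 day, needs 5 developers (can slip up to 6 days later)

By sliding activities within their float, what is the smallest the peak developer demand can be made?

Early-start (Load test@1, API endpoint@1, UI form@1, Migration script@1) gives peak 13: d1:13  d2:2  d3:2  d4:0  d5:0  d6:0  d7:0.
Shift API endpoint→2, UI form→2, Migration script→5.
Schedule Load test@1, API endpoint@2, UI form@2, Migration script@5: d1:4  d2:4  d3:2  d4:2  d5:5  d6:0  d7:0 — peak 5.

5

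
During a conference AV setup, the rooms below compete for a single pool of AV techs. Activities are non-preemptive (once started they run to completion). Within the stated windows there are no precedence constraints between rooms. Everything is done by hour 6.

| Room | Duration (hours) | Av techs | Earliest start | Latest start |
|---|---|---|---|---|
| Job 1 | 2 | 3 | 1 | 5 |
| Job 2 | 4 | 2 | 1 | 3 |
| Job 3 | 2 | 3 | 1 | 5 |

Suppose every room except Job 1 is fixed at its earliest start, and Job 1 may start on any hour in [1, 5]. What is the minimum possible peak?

5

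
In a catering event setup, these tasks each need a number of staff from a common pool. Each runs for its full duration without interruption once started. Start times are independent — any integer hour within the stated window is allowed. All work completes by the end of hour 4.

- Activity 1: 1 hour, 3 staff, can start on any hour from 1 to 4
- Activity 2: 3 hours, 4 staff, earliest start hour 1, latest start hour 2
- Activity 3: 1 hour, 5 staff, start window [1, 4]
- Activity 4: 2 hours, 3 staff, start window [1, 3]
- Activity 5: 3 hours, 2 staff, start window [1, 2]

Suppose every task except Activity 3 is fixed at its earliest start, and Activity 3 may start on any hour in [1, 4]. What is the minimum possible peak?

Activity 3@1: h1:17  h2:9  h3:6  h4:0 → peak 17
Activity 3@2: h1:12  h2:14  h3:6  h4:0 → peak 14
Activity 3@3: h1:12  h2:9  h3:11  h4:0 → peak 12
Activity 3@4: h1:12  h2:9  h3:6  h4:5 → peak 12
Best is Activity 3@3, peak 12.

12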